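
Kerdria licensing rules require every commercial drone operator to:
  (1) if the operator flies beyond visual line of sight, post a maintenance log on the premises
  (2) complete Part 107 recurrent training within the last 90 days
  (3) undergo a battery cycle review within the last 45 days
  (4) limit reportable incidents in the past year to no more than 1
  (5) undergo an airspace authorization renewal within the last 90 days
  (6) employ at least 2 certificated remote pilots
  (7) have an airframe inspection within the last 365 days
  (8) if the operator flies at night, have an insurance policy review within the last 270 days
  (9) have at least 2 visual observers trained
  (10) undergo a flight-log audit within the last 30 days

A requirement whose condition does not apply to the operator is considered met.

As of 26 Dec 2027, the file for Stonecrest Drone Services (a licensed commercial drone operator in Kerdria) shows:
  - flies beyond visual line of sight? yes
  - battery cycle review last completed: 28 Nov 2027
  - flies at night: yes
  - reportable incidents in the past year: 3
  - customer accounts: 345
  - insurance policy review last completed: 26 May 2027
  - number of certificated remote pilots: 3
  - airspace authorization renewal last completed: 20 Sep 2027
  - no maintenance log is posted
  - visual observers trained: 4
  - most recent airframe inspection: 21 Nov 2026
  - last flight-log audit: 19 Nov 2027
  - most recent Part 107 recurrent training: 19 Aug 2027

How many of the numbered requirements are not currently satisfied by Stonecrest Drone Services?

6

1. condition 'flies beyond visual line of sight' holds; maintenance log absent → not met
2. Part 107 recurrent training 129 days ago vs limit 90 → not met
3. battery cycle review 28 days ago vs limit 45 → met
4. reportable incidents in the past year 3 > 1 → not met
5. airspace authorization renewal 97 days ago vs limit 90 → not met
6. certificated remote pilots 3 ≥ 2 → met
7. airframe inspection 400 days ago vs limit 365 → not met
8. condition 'flies at night' holds; insurance policy review 214 days ago vs limit 270 → met
9. visual observers trained 4 ≥ 2 → met
10. flight-log audit 37 days ago vs limit 30 → not met
Not met: 6 of 10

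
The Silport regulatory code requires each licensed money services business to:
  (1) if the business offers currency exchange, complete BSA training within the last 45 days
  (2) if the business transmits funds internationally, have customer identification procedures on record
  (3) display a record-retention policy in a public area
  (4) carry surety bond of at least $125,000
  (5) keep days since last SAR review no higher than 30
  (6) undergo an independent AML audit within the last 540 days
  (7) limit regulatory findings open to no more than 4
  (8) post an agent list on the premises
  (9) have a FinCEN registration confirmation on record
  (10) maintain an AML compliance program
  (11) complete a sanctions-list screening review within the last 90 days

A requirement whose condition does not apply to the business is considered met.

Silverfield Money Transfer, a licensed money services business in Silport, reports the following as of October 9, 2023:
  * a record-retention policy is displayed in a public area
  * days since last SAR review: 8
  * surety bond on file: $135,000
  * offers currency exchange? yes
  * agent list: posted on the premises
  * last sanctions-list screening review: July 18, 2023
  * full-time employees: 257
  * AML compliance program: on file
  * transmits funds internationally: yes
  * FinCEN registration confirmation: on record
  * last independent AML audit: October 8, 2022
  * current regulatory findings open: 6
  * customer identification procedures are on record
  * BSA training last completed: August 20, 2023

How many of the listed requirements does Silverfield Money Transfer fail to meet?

2

1. condition 'offers currency exchange' holds; BSA training 50 days ago vs limit 45 → not met
2. condition 'transmits funds internationally' holds; customer identification procedures present → met
3. record-retention policy present → met
4. surety bond $135,000 ≥ $125,000 → met
5. days since last SAR review 8 ≤ 30 → met
6. independent AML audit 366 days ago vs limit 540 → met
7. regulatory findings open 6 > 4 → not met
8. agent list present → met
9. FinCEN registration confirmation present → met
10. AML compliance program present → met
11. sanctions-list screening review 83 days ago vs limit 90 → met
Not met: 2 of 11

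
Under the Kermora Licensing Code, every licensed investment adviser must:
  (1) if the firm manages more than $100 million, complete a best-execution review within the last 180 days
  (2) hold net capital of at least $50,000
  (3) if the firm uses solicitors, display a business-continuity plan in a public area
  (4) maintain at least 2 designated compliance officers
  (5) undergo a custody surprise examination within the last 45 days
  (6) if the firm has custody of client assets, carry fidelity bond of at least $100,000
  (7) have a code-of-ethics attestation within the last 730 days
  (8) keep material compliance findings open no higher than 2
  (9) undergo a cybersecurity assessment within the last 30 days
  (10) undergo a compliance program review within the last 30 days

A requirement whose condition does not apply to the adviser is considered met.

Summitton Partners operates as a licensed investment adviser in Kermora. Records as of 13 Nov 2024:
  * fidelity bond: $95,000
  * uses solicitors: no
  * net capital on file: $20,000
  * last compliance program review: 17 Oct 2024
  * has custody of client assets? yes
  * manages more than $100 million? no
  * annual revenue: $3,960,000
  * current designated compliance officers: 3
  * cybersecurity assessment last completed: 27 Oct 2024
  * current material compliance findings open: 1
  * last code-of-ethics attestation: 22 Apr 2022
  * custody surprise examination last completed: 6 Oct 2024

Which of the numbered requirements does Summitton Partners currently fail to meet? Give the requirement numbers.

1. condition 'manages more than $100 million' does not hold → requirement n/a → met
2. net capital $20,000 < $50,000 → not met
3. condition 'uses solicitors' does not hold → requirement n/a → met
4. designated compliance officers 3 ≥ 2 → met
5. custody surprise examination 38 days ago vs limit 45 → met
6. condition 'has custody of client assets' holds; fidelity bond $95,000 < $100,000 → not met
7. code-of-ethics attestation 936 days ago vs limit 730 → not met
8. material compliance findings open 1 ≤ 2 → met
9. cybersecurity assessment 17 days ago vs limit 30 → met
10. compliance program review 27 days ago vs limit 30 → met
Not met: 2, 6, 7

2, 6, 7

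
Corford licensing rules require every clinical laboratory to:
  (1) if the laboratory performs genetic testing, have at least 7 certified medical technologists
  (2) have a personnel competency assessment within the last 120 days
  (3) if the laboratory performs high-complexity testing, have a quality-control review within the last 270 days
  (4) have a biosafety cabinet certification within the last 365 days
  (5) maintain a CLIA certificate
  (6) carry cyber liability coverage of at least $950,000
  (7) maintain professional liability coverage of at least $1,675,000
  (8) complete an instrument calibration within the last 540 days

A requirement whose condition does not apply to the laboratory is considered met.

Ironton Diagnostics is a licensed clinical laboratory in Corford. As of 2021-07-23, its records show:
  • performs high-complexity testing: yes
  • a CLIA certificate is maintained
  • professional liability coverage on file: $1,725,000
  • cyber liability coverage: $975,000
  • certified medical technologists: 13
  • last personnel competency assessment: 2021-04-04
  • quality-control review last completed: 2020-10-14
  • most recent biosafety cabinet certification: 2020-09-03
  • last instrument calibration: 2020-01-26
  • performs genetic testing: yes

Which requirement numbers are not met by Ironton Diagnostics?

1. condition 'performs genetic testing' holds; certified medical technologists 13 ≥ 7 → met
2. personnel competency assessment 110 days ago vs limit 120 → met
3. condition 'performs high-complexity testing' holds; quality-control review 282 days ago vs limit 270 → not met
4. biosafety cabinet certification 323 days ago vs limit 365 → met
5. CLIA certificate present → met
6. cyber liability coverage $975,000 ≥ $950,000 → met
7. professional liability coverage $1,725,000 ≥ $1,675,000 → met
8. instrument calibration 544 days ago vs limit 540 → not met
Not met: 3, 8

3, 8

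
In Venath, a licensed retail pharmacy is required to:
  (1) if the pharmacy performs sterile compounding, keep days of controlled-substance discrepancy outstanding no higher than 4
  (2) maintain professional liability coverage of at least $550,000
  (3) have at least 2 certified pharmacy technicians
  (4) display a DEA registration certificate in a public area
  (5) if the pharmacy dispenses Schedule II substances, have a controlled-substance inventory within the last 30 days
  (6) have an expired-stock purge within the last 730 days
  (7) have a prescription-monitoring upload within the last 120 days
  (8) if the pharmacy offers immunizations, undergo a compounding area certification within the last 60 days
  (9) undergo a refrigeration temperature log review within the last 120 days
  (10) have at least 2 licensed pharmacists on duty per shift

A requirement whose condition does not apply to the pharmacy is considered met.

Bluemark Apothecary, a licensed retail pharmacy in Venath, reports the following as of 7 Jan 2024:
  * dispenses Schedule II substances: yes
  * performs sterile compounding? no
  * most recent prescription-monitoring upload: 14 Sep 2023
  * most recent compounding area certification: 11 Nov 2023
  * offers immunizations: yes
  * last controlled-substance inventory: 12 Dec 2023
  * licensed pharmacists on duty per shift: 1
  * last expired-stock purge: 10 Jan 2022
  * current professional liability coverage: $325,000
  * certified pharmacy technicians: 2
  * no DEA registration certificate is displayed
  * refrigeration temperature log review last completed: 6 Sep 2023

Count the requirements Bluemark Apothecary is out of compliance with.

1. condition 'performs sterile compounding' does not hold → requirement n/a → met
2. professional liability coverage $325,000 < $550,000 → not met
3. certified pharmacy technicians 2 ≥ 2 → met
4. DEA registration certificate absent → not met
5. condition 'dispenses Schedule II substances' holds; controlled-substance inventory 26 days ago vs limit 30 → met
6. expired-stock purge 727 days ago vs limit 730 → met
7. prescription-monitoring upload 115 days ago vs limit 120 → met
8. condition 'offers immunizations' holds; compounding area certification 57 days ago vs limit 60 → met
9. refrigeration temperature log review 123 days ago vs limit 120 → not met
10. licensed pharmacists on duty per shift 1 < 2 → not met
Not met: 4 of 10

4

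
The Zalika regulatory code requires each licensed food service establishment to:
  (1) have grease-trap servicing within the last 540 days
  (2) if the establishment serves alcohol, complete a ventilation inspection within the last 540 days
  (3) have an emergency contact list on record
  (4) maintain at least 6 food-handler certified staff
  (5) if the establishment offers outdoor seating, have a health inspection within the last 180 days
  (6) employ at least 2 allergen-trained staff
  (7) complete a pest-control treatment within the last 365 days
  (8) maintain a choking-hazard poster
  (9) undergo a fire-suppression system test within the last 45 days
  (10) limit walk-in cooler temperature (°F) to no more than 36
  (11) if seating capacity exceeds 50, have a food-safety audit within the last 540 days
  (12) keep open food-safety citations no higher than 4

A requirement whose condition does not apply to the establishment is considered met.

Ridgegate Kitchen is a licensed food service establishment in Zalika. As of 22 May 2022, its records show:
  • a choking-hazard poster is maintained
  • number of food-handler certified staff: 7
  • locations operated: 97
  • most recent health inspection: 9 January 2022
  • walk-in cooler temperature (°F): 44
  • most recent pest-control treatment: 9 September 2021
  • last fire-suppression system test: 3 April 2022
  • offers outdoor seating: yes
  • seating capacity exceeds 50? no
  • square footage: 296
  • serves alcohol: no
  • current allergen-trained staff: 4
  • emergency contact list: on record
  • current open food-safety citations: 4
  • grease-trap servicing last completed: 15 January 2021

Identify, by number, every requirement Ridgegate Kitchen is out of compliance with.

1. grease-trap servicing 492 days ago vs limit 540 → met
2. condition 'serves alcohol' does not hold → requirement n/a → met
3. emergency contact list present → met
4. food-handler certified staff 7 ≥ 6 → met
5. condition 'offers outdoor seating' holds; health inspection 133 days ago vs limit 180 → met
6. allergen-trained staff 4 ≥ 2 → met
7. pest-control treatment 255 days ago vs limit 365 → met
8. choking-hazard poster present → met
9. fire-suppression system test 49 days ago vs limit 45 → not met
10. walk-in cooler temperature (°F) 44 > 36 → not met
11. condition 'seating capacity exceeds 50' does not hold → requirement n/a → met
12. open food-safety citations 4 ≤ 4 → met
Not met: 9, 10

9, 10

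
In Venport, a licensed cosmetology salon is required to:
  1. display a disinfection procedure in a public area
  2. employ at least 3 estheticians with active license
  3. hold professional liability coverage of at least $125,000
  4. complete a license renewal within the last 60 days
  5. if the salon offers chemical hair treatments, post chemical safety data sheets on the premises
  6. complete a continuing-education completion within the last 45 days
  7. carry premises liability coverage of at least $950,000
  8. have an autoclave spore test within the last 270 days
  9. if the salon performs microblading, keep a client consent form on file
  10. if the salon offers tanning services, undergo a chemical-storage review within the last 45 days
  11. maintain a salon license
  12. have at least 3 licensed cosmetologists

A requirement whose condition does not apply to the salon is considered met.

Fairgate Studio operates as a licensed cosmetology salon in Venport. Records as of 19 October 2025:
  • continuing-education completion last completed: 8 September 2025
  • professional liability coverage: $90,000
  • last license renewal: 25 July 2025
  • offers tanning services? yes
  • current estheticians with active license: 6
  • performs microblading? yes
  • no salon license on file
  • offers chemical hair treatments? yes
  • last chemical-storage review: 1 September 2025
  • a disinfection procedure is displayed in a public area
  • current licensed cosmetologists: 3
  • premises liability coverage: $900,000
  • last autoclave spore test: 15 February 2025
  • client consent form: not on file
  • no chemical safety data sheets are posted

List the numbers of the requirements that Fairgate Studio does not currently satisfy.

3, 4, 5, 7, 9, 10, 11

1. disinfection procedure present → met
2. estheticians with active license 6 ≥ 3 → met
3. professional liability coverage $90,000 < $125,000 → not met
4. license renewal 86 days ago vs limit 60 → not met
5. condition 'offers chemical hair treatments' holds; chemical safety data sheets absent → not met
6. continuing-education completion 41 days ago vs limit 45 → met
7. premises liability coverage $900,000 < $950,000 → not met
8. autoclave spore test 246 days ago vs limit 270 → met
9. condition 'performs microblading' holds; client consent form absent → not met
10. condition 'offers tanning services' holds; chemical-storage review 48 days ago vs limit 45 → not met
11. salon license absent → not met
12. licensed cosmetologists 3 ≥ 3 → met
Not met: 3, 4, 5, 7, 9, 10, 11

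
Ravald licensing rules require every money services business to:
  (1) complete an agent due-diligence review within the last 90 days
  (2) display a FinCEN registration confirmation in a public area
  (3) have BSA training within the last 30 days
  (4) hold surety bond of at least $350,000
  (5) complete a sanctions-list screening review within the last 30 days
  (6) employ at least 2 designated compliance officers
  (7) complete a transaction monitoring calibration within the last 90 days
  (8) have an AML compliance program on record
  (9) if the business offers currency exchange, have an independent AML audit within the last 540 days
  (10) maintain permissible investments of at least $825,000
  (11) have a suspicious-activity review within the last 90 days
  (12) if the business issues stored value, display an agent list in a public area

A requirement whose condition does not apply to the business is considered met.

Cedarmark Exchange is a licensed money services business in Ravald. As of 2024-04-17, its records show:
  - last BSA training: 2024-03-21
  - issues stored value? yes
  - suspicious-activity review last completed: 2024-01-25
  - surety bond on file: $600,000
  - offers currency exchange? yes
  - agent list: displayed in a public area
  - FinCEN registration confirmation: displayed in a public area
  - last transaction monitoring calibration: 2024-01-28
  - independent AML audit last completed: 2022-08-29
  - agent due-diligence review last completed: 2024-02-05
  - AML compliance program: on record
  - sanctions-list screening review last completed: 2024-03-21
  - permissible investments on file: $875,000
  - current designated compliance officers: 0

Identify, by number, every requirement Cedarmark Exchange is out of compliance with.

1. agent due-diligence review 72 days ago vs limit 90 → met
2. FinCEN registration confirmation present → met
3. BSA training 27 days ago vs limit 30 → met
4. surety bond $600,000 ≥ $350,000 → met
5. sanctions-list screening review 27 days ago vs limit 30 → met
6. designated compliance officers 0 < 2 → not met
7. transaction monitoring calibration 80 days ago vs limit 90 → met
8. AML compliance program present → met
9. condition 'offers currency exchange' holds; independent AML audit 597 days ago vs limit 540 → not met
10. permissible investments $875,000 ≥ $825,000 → met
11. suspicious-activity review 83 days ago vs limit 90 → met
12. condition 'issues stored value' holds; agent list present → met
Not met: 6, 9

6, 9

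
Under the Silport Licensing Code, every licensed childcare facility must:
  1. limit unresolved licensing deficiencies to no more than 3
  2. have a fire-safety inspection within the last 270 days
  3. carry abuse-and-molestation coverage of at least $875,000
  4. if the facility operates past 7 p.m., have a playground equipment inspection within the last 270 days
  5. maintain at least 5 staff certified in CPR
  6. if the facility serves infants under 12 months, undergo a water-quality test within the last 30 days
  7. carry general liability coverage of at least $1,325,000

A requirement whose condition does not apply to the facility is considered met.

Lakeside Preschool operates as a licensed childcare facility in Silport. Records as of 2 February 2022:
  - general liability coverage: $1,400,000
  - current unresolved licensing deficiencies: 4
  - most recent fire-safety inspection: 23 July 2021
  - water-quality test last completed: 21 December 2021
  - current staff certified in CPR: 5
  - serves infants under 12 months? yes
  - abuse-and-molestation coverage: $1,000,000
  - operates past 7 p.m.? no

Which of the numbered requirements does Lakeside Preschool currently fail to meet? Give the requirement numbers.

1. unresolved licensing deficiencies 4 > 3 → not met
2. fire-safety inspection 194 days ago vs limit 270 → met
3. abuse-and-molestation coverage $1,000,000 ≥ $875,000 → met
4. condition 'operates past 7 p.m.' does not hold → requirement n/a → met
5. staff certified in CPR 5 ≥ 5 → met
6. condition 'serves infants under 12 months' holds; water-quality test 43 days ago vs limit 30 → not met
7. general liability coverage $1,400,000 ≥ $1,325,000 → met
Not met: 1, 6

1, 6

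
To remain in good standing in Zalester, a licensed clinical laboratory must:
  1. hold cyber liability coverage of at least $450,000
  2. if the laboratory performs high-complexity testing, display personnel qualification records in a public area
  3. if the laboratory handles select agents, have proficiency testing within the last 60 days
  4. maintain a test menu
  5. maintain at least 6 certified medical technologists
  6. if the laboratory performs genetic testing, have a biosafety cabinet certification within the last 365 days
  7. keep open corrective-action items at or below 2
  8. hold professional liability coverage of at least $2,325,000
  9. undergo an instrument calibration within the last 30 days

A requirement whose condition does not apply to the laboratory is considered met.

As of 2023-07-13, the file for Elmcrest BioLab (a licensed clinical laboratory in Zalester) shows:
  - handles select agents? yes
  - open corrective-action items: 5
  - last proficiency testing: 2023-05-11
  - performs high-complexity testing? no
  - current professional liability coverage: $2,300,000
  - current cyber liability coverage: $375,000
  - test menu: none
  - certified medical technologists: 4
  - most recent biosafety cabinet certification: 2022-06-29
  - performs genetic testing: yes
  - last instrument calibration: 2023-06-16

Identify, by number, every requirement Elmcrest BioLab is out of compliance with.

1. cyber liability coverage $375,000 < $450,000 → not met
2. condition 'performs high-complexity testing' does not hold → requirement n/a → met
3. condition 'handles select agents' holds; proficiency testing 63 days ago vs limit 60 → not met
4. test menu absent → not met
5. certified medical technologists 4 < 6 → not met
6. condition 'performs genetic testing' holds; biosafety cabinet certification 379 days ago vs limit 365 → not met
7. open corrective-action items 5 > 2 → not met
8. professional liability coverage $2,300,000 < $2,325,000 → not met
9. instrument calibration 27 days ago vs limit 30 → met
Not met: 1, 3, 4, 5, 6, 7, 8

1, 3, 4, 5, 6, 7, 8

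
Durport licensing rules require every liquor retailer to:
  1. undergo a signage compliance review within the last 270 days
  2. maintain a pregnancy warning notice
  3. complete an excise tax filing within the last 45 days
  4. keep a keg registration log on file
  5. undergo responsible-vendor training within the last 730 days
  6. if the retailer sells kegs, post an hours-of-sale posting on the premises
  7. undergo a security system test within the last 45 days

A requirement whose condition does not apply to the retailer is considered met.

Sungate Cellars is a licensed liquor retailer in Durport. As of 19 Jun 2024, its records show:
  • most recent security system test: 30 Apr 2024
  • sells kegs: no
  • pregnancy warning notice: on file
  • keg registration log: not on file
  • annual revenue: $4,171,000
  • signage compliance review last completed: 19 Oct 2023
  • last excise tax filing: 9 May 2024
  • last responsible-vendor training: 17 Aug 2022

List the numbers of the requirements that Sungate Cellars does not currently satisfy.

1. signage compliance review 244 days ago vs limit 270 → met
2. pregnancy warning notice present → met
3. excise tax filing 41 days ago vs limit 45 → met
4. keg registration log absent → not met
5. responsible-vendor training 672 days ago vs limit 730 → met
6. condition 'sells kegs' does not hold → requirement n/a → met
7. security system test 50 days ago vs limit 45 → not met
Not met: 4, 7

4, 7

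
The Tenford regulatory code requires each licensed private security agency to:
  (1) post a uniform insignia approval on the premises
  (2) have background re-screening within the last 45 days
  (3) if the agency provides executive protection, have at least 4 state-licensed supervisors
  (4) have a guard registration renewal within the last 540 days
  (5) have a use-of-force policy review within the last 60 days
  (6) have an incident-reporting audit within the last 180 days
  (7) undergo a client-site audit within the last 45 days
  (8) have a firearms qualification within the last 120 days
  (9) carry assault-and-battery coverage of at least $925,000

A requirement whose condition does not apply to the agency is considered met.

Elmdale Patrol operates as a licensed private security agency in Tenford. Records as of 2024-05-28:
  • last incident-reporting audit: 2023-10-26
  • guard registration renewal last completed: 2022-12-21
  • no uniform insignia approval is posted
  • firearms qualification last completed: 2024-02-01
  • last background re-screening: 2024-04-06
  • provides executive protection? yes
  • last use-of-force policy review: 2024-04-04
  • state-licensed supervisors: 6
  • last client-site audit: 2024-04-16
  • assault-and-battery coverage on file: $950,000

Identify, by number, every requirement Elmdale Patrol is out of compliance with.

1, 2, 6

1. uniform insignia approval absent → not met
2. background re-screening 52 days ago vs limit 45 → not met
3. condition 'provides executive protection' holds; state-licensed supervisors 6 ≥ 4 → met
4. guard registration renewal 524 days ago vs limit 540 → met
5. use-of-force policy review 54 days ago vs limit 60 → met
6. incident-reporting audit 215 days ago vs limit 180 → not met
7. client-site audit 42 days ago vs limit 45 → met
8. firearms qualification 117 days ago vs limit 120 → met
9. assault-and-battery coverage $950,000 ≥ $925,000 → met
Not met: 1, 2, 6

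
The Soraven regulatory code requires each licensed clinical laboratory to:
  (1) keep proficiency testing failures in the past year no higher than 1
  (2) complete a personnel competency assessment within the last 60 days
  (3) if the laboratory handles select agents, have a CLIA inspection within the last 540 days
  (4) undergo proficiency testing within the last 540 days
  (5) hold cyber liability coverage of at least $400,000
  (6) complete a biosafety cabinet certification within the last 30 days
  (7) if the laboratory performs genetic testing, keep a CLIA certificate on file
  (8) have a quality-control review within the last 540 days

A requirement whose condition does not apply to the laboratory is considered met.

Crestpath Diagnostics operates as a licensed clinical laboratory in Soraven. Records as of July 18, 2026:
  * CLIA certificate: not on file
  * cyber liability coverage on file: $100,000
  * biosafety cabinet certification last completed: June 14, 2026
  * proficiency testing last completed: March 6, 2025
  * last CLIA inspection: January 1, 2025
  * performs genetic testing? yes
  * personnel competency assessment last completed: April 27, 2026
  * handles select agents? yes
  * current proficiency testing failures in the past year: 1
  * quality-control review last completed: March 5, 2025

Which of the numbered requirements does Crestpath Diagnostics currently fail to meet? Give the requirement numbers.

1. proficiency testing failures in the past year 1 ≤ 1 → met
2. personnel competency assessment 82 days ago vs limit 60 → not met
3. condition 'handles select agents' holds; CLIA inspection 563 days ago vs limit 540 → not met
4. proficiency testing 499 days ago vs limit 540 → met
5. cyber liability coverage $100,000 < $400,000 → not met
6. biosafety cabinet certification 34 days ago vs limit 30 → not met
7. condition 'performs genetic testing' holds; CLIA certificate absent → not met
8. quality-control review 500 days ago vs limit 540 → met
Not met: 2, 3, 5, 6, 7

2, 3, 5, 6, 7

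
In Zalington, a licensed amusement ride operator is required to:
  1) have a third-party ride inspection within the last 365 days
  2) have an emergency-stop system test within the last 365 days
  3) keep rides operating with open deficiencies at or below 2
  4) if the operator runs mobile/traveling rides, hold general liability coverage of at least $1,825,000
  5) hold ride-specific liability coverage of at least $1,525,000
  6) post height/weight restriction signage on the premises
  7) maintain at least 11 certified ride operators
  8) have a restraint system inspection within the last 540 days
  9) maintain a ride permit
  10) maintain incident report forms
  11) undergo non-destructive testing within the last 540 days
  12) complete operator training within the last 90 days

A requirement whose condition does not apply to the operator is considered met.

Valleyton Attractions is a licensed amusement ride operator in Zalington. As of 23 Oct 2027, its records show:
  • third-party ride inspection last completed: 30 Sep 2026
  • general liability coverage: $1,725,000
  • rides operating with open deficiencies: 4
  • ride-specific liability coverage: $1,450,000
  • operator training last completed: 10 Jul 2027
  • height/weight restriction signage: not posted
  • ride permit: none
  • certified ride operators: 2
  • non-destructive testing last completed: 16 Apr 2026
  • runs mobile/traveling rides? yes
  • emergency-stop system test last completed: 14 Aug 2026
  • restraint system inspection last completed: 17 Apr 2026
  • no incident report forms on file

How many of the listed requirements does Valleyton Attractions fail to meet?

1. third-party ride inspection 388 days ago vs limit 365 → not met
2. emergency-stop system test 435 days ago vs limit 365 → not met
3. rides operating with open deficiencies 4 > 2 → not met
4. condition 'runs mobile/traveling rides' holds; general liability coverage $1,725,000 < $1,825,000 → not met
5. ride-specific liability coverage $1,450,000 < $1,525,000 → not met
6. height/weight restriction signage absent → not met
7. certified ride operators 2 < 11 → not met
8. restraint system inspection 554 days ago vs limit 540 → not met
9. ride permit absent → not met
10. incident report forms absent → not met
11. non-destructive testing 555 days ago vs limit 540 → not met
12. operator training 105 days ago vs limit 90 → not met
Not met: 12 of 12

12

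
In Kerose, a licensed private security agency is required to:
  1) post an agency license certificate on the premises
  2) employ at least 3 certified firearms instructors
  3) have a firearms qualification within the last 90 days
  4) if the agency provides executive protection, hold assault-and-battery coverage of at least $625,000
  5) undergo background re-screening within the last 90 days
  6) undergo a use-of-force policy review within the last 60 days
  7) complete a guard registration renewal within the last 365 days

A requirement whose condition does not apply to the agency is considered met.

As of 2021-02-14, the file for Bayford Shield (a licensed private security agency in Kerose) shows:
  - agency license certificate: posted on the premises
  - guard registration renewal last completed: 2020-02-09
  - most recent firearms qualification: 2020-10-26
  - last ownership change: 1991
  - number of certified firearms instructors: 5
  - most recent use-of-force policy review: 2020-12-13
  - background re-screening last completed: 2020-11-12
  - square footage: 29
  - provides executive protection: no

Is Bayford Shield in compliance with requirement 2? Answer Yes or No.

Yes

2. certified firearms instructors 5 ≥ 3 → met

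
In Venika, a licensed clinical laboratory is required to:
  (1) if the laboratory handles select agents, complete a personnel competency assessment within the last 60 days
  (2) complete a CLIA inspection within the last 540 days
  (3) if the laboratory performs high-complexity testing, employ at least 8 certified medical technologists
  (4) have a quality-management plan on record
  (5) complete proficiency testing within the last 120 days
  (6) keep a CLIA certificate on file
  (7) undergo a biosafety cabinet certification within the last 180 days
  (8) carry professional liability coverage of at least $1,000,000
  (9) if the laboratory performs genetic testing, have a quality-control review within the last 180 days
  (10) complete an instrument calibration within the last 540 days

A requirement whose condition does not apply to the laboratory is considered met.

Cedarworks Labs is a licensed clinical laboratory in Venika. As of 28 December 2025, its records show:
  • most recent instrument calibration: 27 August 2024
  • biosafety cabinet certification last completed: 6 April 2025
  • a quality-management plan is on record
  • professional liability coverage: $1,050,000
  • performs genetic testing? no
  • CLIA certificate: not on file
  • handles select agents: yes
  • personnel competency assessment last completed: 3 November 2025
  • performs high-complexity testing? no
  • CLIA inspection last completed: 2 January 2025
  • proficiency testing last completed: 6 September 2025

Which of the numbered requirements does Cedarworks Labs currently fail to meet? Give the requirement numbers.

6, 7

1. condition 'handles select agents' holds; personnel competency assessment 55 days ago vs limit 60 → met
2. CLIA inspection 360 days ago vs limit 540 → met
3. condition 'performs high-complexity testing' does not hold → requirement n/a → met
4. quality-management plan present → met
5. proficiency testing 113 days ago vs limit 120 → met
6. CLIA certificate absent → not met
7. biosafety cabinet certification 266 days ago vs limit 180 → not met
8. professional liability coverage $1,050,000 ≥ $1,000,000 → met
9. condition 'performs genetic testing' does not hold → requirement n/a → met
10. instrument calibration 488 days ago vs limit 540 → met
Not met: 6, 7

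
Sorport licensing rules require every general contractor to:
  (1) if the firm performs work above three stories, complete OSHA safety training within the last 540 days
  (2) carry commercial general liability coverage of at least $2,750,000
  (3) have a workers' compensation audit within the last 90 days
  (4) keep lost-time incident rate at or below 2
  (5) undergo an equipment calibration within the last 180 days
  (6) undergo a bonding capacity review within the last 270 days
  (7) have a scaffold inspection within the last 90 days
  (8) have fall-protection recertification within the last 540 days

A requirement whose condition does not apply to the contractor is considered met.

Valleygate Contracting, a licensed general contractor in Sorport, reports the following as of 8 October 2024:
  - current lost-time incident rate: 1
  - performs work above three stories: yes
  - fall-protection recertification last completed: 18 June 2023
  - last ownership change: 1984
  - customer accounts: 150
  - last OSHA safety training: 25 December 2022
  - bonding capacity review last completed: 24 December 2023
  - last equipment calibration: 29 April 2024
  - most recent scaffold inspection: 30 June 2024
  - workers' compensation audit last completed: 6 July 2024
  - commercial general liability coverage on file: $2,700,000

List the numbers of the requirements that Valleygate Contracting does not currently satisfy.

1, 2, 3, 6, 7

1. condition 'performs work above three stories' holds; OSHA safety training 653 days ago vs limit 540 → not met
2. commercial general liability coverage $2,700,000 < $2,750,000 → not met
3. workers' compensation audit 94 days ago vs limit 90 → not met
4. lost-time incident rate 1 ≤ 2 → met
5. equipment calibration 162 days ago vs limit 180 → met
6. bonding capacity review 289 days ago vs limit 270 → not met
7. scaffold inspection 100 days ago vs limit 90 → not met
8. fall-protection recertification 478 days ago vs limit 540 → met
Not met: 1, 2, 3, 6, 7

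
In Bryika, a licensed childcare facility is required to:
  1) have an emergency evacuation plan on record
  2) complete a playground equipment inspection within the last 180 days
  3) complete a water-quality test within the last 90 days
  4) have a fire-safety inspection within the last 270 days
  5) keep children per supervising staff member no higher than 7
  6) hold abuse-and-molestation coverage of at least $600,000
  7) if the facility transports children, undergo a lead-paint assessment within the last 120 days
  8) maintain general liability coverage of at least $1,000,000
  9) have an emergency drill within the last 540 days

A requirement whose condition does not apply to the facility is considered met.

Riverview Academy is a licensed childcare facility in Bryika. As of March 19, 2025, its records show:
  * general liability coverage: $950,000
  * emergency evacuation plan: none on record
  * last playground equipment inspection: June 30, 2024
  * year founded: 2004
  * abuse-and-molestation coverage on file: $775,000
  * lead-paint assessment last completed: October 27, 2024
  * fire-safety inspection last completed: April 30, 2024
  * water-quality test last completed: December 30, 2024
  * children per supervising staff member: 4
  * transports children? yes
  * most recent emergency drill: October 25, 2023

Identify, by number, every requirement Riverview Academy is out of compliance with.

1, 2, 4, 7, 8

1. emergency evacuation plan absent → not met
2. playground equipment inspection 262 days ago vs limit 180 → not met
3. water-quality test 79 days ago vs limit 90 → met
4. fire-safety inspection 323 days ago vs limit 270 → not met
5. children per supervising staff member 4 ≤ 7 → met
6. abuse-and-molestation coverage $775,000 ≥ $600,000 → met
7. condition 'transports children' holds; lead-paint assessment 143 days ago vs limit 120 → not met
8. general liability coverage $950,000 < $1,000,000 → not met
9. emergency drill 511 days ago vs limit 540 → met
Not met: 1, 2, 4, 7, 8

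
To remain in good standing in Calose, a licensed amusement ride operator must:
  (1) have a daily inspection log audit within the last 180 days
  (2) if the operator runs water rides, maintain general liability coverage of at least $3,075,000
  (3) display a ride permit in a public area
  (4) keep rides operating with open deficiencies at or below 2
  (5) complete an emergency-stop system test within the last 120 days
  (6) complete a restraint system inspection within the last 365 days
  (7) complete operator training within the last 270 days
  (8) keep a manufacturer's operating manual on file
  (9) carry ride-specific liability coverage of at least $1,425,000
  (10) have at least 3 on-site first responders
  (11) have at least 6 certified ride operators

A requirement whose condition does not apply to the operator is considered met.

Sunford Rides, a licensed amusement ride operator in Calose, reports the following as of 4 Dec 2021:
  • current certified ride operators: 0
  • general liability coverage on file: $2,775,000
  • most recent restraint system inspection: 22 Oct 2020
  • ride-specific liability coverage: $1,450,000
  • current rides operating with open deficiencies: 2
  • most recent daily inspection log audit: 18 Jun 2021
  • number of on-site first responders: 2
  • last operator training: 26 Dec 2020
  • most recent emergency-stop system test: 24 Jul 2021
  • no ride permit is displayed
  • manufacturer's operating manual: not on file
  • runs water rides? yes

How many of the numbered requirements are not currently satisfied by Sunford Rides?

8

1. daily inspection log audit 169 days ago vs limit 180 → met
2. condition 'runs water rides' holds; general liability coverage $2,775,000 < $3,075,000 → not met
3. ride permit absent → not met
4. rides operating with open deficiencies 2 ≤ 2 → met
5. emergency-stop system test 133 days ago vs limit 120 → not met
6. restraint system inspection 408 days ago vs limit 365 → not met
7. operator training 343 days ago vs limit 270 → not met
8. manufacturer's operating manual absent → not met
9. ride-specific liability coverage $1,450,000 ≥ $1,425,000 → met
10. on-site first responders 2 < 3 → not met
11. certified ride operators 0 < 6 → not met
Not met: 8 of 11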